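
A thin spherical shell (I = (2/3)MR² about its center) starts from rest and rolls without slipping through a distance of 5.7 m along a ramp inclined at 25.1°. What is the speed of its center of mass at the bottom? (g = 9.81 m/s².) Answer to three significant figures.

Here I = (2/3)MR², so the shape factor k = I/(MR²) = 2/3.
Rolling without slipping gives ω = v/R, so the total kinetic energy is ½Mv² + ½Iω² = ½(1+k)Mv² = (5/6)Mv².
The vertical drop is h = L sinθ = 5.7 × sin25.1° = 2.418 m.
Setting Mgh = (5/6)Mv² gives v = √(2gh/(1+k)) = √(2·9.81·2.418/1.667) ≈ 5.34 m/s.

v ≈ 5.34 m/s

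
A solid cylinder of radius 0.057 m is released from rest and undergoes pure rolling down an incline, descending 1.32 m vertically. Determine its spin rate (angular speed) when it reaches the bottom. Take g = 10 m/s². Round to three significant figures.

ω ≈ 73.6 rad/s

The moment of inertia is (1/2)MR², giving k ≡ I/(MR²) = 0.5.
Since it rolls without slipping, ω = v/R and KE = ½Mv² + ½Iω² = ½(1+k)Mv² = (3/4)Mv².
Energy conservation Mgh = ½(1+k)Mv² gives v = √(2gh/(1+k)) = √(2 × 10 × 1.32 / 1.5) = 4.195 m/s.
The angular speed follows from ω = v/R = 4.195/0.057 ≈ 73.6 rad/s.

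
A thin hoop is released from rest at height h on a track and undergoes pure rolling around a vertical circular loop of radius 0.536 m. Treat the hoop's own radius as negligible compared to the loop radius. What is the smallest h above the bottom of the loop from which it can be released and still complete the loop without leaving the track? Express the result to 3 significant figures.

h_min ≈ 1.61 m

With I = MR², the ratio k = I/(MR²) is 1.
At the top of the loop, the minimum-contact condition is Mg = Mv_top²/r, so v_top² = gr.
With ω = v/R, the kinetic energy at speed v is ½(1+k)Mv² = Mv².
Energy conservation from release (height h) to the top (height 2r): Mgh = Mg(2r) + M·gr.
Thus h_min = 2r + (1+k)r/2 = r(2 + 2/2) = 0.536 × 3 ≈ 1.61 m.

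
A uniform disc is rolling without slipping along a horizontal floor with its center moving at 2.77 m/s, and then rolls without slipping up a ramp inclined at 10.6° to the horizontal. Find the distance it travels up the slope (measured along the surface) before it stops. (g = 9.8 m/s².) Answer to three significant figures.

d ≈ 3.19 m

Here I = (1/2)MR², so the shape factor k = I/(MR²) = 0.5.
Pure rolling means v = ωR; then KE = ½Mv² + ½I(v/R)² = ½(1+k)Mv² = (3/4)Mv².
Setting this equal to Mgh gives the vertical rise h = (1+k)v₀²/(2g) = 1.5×2.77²/(2×9.8) = 0.5872 m.
The distance along the slope is d = h/sinθ = 0.5872/sin10.6° ≈ 3.19 m.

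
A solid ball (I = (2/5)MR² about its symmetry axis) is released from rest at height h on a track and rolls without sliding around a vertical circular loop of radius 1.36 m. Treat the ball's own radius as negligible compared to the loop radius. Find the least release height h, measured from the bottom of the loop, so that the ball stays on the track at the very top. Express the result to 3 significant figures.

With I = (2/5)MR², the ratio k = I/(MR²) is 0.4.
At the top, contact is just lost when gravity alone supplies the centripetal force: Mg = Mv_top²/r, i.e. v_top² = gr.
With ω = v/R, the kinetic energy at speed v is ½(1+k)Mv² = (7/10)Mv².
Energy conservation from release (height h) to the top (height 2r): Mgh = Mg(2r) + (7/10)M·gr.
Thus h_min = 2r + (1+k)r/2 = r(2 + 1.4/2) = 1.36 × 2.7 ≈ 3.67 m.

h_min ≈ 3.67 m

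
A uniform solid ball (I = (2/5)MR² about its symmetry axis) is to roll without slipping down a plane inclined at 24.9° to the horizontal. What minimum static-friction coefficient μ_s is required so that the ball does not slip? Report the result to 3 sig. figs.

Here I = (2/5)MR², so the shape factor k = I/(MR²) = 0.4.
Translational: Mg sinθ − f = Ma. Rotational about the CM: fR = Iα = kMRa, so f = kMa.
These give a = g sinθ/(1+k) and the required friction f = kMg sinθ/(1+k).
With N = Mg cosθ, the no-slip condition f ≤ μN gives μ_min = f/N = k tanθ/(1+k).
μ_min = 0.4 × tan24.9° / 1.4 ≈ 0.133.

μ_min ≈ 0.133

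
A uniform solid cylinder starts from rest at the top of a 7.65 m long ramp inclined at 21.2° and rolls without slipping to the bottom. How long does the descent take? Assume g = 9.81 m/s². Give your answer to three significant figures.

t ≈ 2.54 s

Here I = (1/2)MR², so the shape factor k = I/(MR²) = 0.5.
Along the incline Mg sinθ − f = Ma, and torque about the center fR = Iα = kMR²(a/R) gives f = kMa.
Hence a = g sinθ/(1+k) = 9.81×sin21.2°/1.5 = 2.365 m/s².
Starting from rest, L = ½at², so t = √(2L/a) = √(2×7.65/2.365) ≈ 2.54 s.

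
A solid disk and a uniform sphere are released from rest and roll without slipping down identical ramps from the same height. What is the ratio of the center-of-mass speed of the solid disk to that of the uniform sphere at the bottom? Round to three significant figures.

v_ratio ≈ 0.966

Each satisfies Mgh = ½(1+k)Mv² with k = I/(MR²), so v ∝ 1/√(1+k).
For the solid disk k = 0.5; for the uniform sphere k = 0.4.
v₁/v₂ = √((1+k₂)/(1+k₁)) = √(1.4/1.5) ≈ 0.966.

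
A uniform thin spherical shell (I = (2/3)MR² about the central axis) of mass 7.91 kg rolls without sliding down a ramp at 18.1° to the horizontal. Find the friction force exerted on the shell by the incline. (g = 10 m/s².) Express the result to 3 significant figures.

f ≈ 9.83 N

For this body I = (2/3)MR², i.e. k = I/(MR²) = 2/3.
Translational: Mg sinθ − f = Ma. Rotational about the CM: fR = Iα = kMRa, so f = kMa.
Combining, a = g sinθ/(1+k) and f = kMa = kMg sinθ/(1+k).
f = (2/3) × 7.91 × 10 × sin18.1° / 1.667 ≈ 9.83 N.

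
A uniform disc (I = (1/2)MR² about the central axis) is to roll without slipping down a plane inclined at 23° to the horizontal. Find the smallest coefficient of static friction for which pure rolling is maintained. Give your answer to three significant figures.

For this body I = (1/2)MR², i.e. k = I/(MR²) = 0.5.
Translational: Mg sinθ − f = Ma. Rotational about the CM: fR = Iα = kMRa, so f = kMa.
These give a = g sinθ/(1+k) and the required friction f = kMg sinθ/(1+k).
With N = Mg cosθ, the no-slip condition f ≤ μN gives μ_min = f/N = k tanθ/(1+k).
μ_min = 0.5 × tan23° / 1.5 ≈ 0.141.

μ_min ≈ 0.141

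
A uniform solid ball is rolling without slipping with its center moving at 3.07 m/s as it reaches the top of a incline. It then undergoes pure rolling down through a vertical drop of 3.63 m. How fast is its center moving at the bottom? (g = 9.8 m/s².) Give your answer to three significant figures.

The moment of inertia is (2/5)MR², giving k ≡ I/(MR²) = 0.4.
Since it rolls without slipping, ω = v/R and KE = ½Mv² + ½Iω² = ½(1+k)Mv² = (7/10)Mv².
Energy conservation: (7/10)Mv₀² + Mgh = (7/10)Mv², so v² = v₀² + 2gh/(1+k).
v = √(3.07² + 2×9.8×3.63/1.4) = √60.24 ≈ 7.76 m/s.

v ≈ 7.76 m/s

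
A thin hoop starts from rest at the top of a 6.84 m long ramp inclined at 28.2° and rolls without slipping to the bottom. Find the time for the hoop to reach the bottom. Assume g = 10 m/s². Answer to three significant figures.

The moment of inertia is MR², giving k ≡ I/(MR²) = 1.
Translational: Mg sinθ − f = Ma. Rotational about the CM: fR = Iα = kMRa, so f = kMa.
Hence a = g sinθ/(1+k) = 10×sin28.2°/2 = 2.363 m/s².
Starting from rest, L = ½at², so t = √(2L/a) = √(2×6.84/2.363) ≈ 2.41 s.

t ≈ 2.41 s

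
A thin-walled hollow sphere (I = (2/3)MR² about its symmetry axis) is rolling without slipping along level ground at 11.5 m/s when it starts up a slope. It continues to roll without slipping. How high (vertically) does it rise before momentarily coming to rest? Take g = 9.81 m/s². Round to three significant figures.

The moment of inertia is (2/3)MR², giving k ≡ I/(MR²) = 2/3.
Since it rolls without slipping, ω = v/R and KE = ½Mv² + ½Iω² = ½(1+k)Mv² = (5/6)Mv².
At the top the kinetic energy is zero, so (5/6)Mv₀² = Mgh.
Thus h = (1+k)v₀²/(2g) = 1.667 × 11.5² / (2 × 9.81) ≈ 11.2 m.

h ≈ 11.2 m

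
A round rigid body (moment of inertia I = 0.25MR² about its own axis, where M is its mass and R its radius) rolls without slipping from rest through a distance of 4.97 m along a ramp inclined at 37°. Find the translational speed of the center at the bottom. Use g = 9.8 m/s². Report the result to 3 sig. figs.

The moment of inertia is 0.25MR², giving k ≡ I/(MR²) = 0.25.
Pure rolling means v = ωR; then KE = ½Mv² + ½I(v/R)² = ½(1+k)Mv² = (5/8)Mv².
The vertical drop is h = L sinθ = 4.97 × sin37° = 2.991 m.
Setting Mgh = (5/8)Mv² gives v = √(2gh/(1+k)) = √(2·9.8·2.991/1.25) ≈ 6.85 m/s.

v ≈ 6.85 m/s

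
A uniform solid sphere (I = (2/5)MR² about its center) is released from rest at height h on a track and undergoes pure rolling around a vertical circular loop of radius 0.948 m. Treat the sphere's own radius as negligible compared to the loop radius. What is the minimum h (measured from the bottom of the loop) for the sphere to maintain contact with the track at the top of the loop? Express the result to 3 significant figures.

For this body I = (2/5)MR², i.e. k = I/(MR²) = 0.4.
At the top, contact is just lost when gravity alone supplies the centripetal force: Mg = Mv_top²/r, i.e. v_top² = gr.
With ω = v/R, the kinetic energy at speed v is ½(1+k)Mv² = (7/10)Mv².
Energy conservation from release (height h) to the top (height 2r): Mgh = Mg(2r) + (7/10)M·gr.
Thus h_min = 2r + (1+k)r/2 = r(2 + 1.4/2) = 0.948 × 2.7 ≈ 2.56 m.

h_min ≈ 2.56 m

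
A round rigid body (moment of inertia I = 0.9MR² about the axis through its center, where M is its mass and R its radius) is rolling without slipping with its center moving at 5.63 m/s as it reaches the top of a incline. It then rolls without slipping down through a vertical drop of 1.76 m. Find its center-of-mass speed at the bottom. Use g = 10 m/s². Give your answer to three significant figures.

For this body I = 0.9MR², i.e. k = I/(MR²) = 0.9.
Pure rolling means v = ωR; then KE = ½Mv² + ½I(v/R)² = ½(1+k)Mv² = (19/20)Mv².
Energy conservation: (19/20)Mv₀² + Mgh = (19/20)Mv², so v² = v₀² + 2gh/(1+k).
v = √(5.63² + 2×10×1.76/1.9) = √50.22 ≈ 7.09 m/s.

v ≈ 7.09 m/s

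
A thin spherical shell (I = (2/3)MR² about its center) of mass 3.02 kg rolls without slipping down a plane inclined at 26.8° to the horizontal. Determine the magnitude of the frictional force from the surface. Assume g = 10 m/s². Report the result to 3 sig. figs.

For this body I = (2/3)MR², i.e. k = I/(MR²) = 2/3.
Along the incline Mg sinθ − f = Ma, and torque about the center fR = Iα = kMR²(a/R) gives f = kMa.
Combining, a = g sinθ/(1+k) and f = kMa = kMg sinθ/(1+k).
f = (2/3) × 3.02 × 10 × sin26.8° / 1.667 ≈ 5.45 N.

f ≈ 5.45 N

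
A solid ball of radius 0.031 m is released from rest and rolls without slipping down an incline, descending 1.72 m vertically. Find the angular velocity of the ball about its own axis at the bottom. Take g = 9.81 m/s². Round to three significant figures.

With I = (2/5)MR², the ratio k = I/(MR²) is 0.4.
The rolling condition ω = v/R makes the rotational term ½I(v/R)² = ½kMv², so KE_total = ½(1+k)Mv² = (7/10)Mv².
Energy conservation Mgh = ½(1+k)Mv² gives v = √(2gh/(1+k)) = √(2 × 9.81 × 1.72 / 1.4) = 4.91 m/s.
Then ω = v/R = 4.91 / 0.031 ≈ 158 rad/s.

ω ≈ 158 rad/s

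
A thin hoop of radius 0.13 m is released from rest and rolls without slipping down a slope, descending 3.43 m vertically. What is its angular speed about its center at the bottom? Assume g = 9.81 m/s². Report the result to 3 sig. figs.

For this body I = MR², i.e. k = I/(MR²) = 1.
The rolling condition ω = v/R makes the rotational term ½I(v/R)² = ½kMv², so KE_total = ½(1+k)Mv² = Mv².
Energy conservation Mgh = ½(1+k)Mv² gives v = √(2gh/(1+k)) = √(2 × 9.81 × 3.43 / 2) = 5.801 m/s.
The angular speed follows from ω = v/R = 5.801/0.13 ≈ 44.6 rad/s.

ω ≈ 44.6 rad/s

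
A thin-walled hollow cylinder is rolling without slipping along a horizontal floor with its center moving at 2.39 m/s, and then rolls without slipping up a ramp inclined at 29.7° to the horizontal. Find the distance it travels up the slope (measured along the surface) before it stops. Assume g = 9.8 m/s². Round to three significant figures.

d ≈ 1.18 m

With I = MR², the ratio k = I/(MR²) is 1.
The rolling condition ω = v/R makes the rotational term ½I(v/R)² = ½kMv², so KE_total = ½(1+k)Mv² = Mv².
Setting this equal to Mgh gives the vertical rise h = (1+k)v₀²/(2g) = 2×2.39²/(2×9.8) = 0.5829 m.
Along the incline, d = h/sinθ = 0.5829/sin29.7° ≈ 1.18 m.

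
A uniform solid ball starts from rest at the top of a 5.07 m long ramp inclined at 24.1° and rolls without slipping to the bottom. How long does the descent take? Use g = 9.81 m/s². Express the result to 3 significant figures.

The moment of inertia is (2/5)MR², giving k ≡ I/(MR²) = 0.4.
Along the incline Mg sinθ − f = Ma, and torque about the center fR = Iα = kMR²(a/R) gives f = kMa.
Hence a = g sinθ/(1+k) = 9.81×sin24.1°/1.4 = 2.861 m/s².
With constant a from rest, t = √(2L/a) = √(2·5.07/2.861) ≈ 1.88 s.

t ≈ 1.88 s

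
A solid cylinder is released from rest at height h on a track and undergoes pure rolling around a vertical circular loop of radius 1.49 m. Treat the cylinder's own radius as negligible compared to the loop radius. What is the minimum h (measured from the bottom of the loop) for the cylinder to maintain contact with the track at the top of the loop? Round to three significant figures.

h_min ≈ 4.10 m

For this body I = (1/2)MR², i.e. k = I/(MR²) = 0.5.
At the top of the loop, the minimum-contact condition is Mg = Mv_top²/r, so v_top² = gr.
With ω = v/R, the kinetic energy at speed v is ½(1+k)Mv² = (3/4)Mv².
Energy conservation from release (height h) to the top (height 2r): Mgh = Mg(2r) + (3/4)M·gr.
Thus h_min = 2r + (1+k)r/2 = r(2 + 1.5/2) = 1.49 × 2.75 ≈ 4.10 m.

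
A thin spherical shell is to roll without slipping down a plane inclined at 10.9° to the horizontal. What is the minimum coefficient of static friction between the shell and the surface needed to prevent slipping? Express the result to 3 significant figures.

μ_min ≈ 0.0770

For this body I = (2/3)MR², i.e. k = I/(MR²) = 2/3.
Along the incline Mg sinθ − f = Ma, and torque about the center fR = Iα = kMR²(a/R) gives f = kMa.
These give a = g sinθ/(1+k) and the required friction f = kMg sinθ/(1+k).
The normal force is N = Mg cosθ, so μ_min = f/N = k tanθ/(1+k).
μ_min = (2/3) × tan10.9° / 1.667 ≈ 0.0770.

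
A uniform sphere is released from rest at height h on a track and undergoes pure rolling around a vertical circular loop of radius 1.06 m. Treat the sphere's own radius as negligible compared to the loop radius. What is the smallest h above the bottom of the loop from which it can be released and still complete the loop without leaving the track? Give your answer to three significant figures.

For this body I = (2/5)MR², i.e. k = I/(MR²) = 0.4.
At the top, contact is just lost when gravity alone supplies the centripetal force: Mg = Mv_top²/r, i.e. v_top² = gr.
With ω = v/R, the kinetic energy at speed v is ½(1+k)Mv² = (7/10)Mv².
Energy conservation from release (height h) to the top (height 2r): Mgh = Mg(2r) + (7/10)M·gr.
Thus h_min = 2r + (1+k)r/2 = r(2 + 1.4/2) = 1.06 × 2.7 ≈ 2.86 m.

h_min ≈ 2.86 m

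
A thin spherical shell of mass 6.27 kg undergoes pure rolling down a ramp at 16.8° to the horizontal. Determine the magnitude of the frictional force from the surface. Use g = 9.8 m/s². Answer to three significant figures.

f ≈ 7.10 N

The moment of inertia is (2/3)MR², giving k ≡ I/(MR²) = 2/3.
Translational: Mg sinθ − f = Ma. Rotational about the CM: fR = Iα = kMRa, so f = kMa.
Combining, a = g sinθ/(1+k) and f = kMa = kMg sinθ/(1+k).
f = (2/3) × 6.27 × 9.8 × sin16.8° / 1.667 ≈ 7.10 N.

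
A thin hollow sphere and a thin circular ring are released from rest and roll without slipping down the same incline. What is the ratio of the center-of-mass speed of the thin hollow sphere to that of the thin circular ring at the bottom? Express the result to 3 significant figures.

Each satisfies Mgh = ½(1+k)Mv² with k = I/(MR²), so v ∝ 1/√(1+k).
For the thin hollow sphere k = 2/3; for the thin circular ring k = 1.
v₁/v₂ = √((1+k₂)/(1+k₁)) = √(2/1.667) ≈ 1.10.

v_ratio ≈ 1.10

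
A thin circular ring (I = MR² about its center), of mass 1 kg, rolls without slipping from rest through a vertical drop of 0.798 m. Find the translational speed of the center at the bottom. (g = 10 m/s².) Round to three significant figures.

For this body I = MR², i.e. k = I/(MR²) = 1.
The rolling condition ω = v/R makes the rotational term ½I(v/R)² = ½kMv², so KE_total = ½(1+k)Mv² = Mv².
Energy conservation: Mgh = Mv², so v = √(2gh/(1+k)) = √(2 × 10 × 0.798 / 2) ≈ 2.82 m/s.

v ≈ 2.82 m/s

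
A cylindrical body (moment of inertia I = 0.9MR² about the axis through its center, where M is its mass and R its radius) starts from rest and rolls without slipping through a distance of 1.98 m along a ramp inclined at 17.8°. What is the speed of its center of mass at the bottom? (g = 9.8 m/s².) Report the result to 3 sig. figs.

v ≈ 2.50 m/s

The moment of inertia is 0.9MR², giving k ≡ I/(MR²) = 0.9.
Rolling without slipping gives ω = v/R, so the total kinetic energy is ½Mv² + ½Iω² = ½(1+k)Mv² = (19/20)Mv².
The vertical drop is h = L sinθ = 1.98 × sin17.8° = 0.6053 m.
Energy conservation: Mgh = (19/20)Mv², so v = √(2gh/(1+k)) = √(2 × 9.8 × 0.6053 / 1.9) ≈ 2.50 m/s.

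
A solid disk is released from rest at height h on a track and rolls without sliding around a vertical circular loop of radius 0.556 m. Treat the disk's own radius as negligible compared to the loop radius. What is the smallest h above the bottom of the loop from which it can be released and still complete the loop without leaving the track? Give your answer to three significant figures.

h_min ≈ 1.53 m

For this body I = (1/2)MR², i.e. k = I/(MR²) = 0.5.
At the top of the loop, the minimum-contact condition is Mg = Mv_top²/r, so v_top² = gr.
With ω = v/R, the kinetic energy at speed v is ½(1+k)Mv² = (3/4)Mv².
Energy conservation from release (height h) to the top (height 2r): Mgh = Mg(2r) + (3/4)M·gr.
Thus h_min = 2r + (1+k)r/2 = r(2 + 1.5/2) = 0.556 × 2.75 ≈ 1.53 m.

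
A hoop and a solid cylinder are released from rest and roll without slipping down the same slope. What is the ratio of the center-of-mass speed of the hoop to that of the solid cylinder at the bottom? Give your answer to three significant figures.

v_ratio ≈ 0.866

Each satisfies Mgh = ½(1+k)Mv² with k = I/(MR²), so v ∝ 1/√(1+k).
For the hoop k = 1; for the solid cylinder k = 0.5.
v₁/v₂ = √((1+k₂)/(1+k₁)) = √(1.5/2) ≈ 0.866.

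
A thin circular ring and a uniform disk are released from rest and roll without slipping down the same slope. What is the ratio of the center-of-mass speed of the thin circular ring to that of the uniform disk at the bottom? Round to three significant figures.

Each satisfies Mgh = ½(1+k)Mv² with k = I/(MR²), so v ∝ 1/√(1+k).
For the thin circular ring k = 1; for the uniform disk k = 0.5.
v₁/v₂ = √((1+k₂)/(1+k₁)) = √(1.5/2) ≈ 0.866.

v_ratio ≈ 0.866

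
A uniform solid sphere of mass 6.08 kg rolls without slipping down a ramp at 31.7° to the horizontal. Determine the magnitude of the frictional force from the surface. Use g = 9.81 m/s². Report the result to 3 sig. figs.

Here I = (2/5)MR², so the shape factor k = I/(MR²) = 0.4.
Newton's second law down the slope: Mg sinθ − f = Ma. The torque equation fR = Iα (with α = a/R) gives f = kMa.
Combining, a = g sinθ/(1+k) and f = kMa = kMg sinθ/(1+k).
f = 0.4 × 6.08 × 9.81 × sin31.7° / 1.4 ≈ 8.95 N.

f ≈ 8.95 N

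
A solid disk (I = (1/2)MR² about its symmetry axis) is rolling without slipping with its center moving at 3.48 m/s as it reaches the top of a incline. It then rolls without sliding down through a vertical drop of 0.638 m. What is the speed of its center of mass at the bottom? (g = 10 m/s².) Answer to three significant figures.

With I = (1/2)MR², the ratio k = I/(MR²) is 0.5.
Since it rolls without slipping, ω = v/R and KE = ½Mv² + ½Iω² = ½(1+k)Mv² = (3/4)Mv².
Energy conservation: (3/4)Mv₀² + Mgh = (3/4)Mv², so v² = v₀² + 2gh/(1+k).
v = √(3.48² + 2×10×0.638/1.5) = √20.62 ≈ 4.54 m/s.

v ≈ 4.54 m/s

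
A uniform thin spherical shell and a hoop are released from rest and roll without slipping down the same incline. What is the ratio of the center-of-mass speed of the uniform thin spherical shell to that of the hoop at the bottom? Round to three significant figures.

v_ratio ≈ 1.10

Each satisfies Mgh = ½(1+k)Mv² with k = I/(MR²), so v ∝ 1/√(1+k).
For the uniform thin spherical shell k = 2/3; for the hoop k = 1.
v₁/v₂ = √((1+k₂)/(1+k₁)) = √(2/1.667) ≈ 1.10.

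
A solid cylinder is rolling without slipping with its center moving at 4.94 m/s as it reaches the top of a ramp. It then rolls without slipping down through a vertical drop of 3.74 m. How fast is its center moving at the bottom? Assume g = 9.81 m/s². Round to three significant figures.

v ≈ 8.56 m/s

Here I = (1/2)MR², so the shape factor k = I/(MR²) = 0.5.
Pure rolling means v = ωR; then KE = ½Mv² + ½I(v/R)² = ½(1+k)Mv² = (3/4)Mv².
Energy conservation: (3/4)Mv₀² + Mgh = (3/4)Mv², so v² = v₀² + 2gh/(1+k).
v = √(4.94² + 2×9.81×3.74/1.5) = √73.32 ≈ 8.56 m/s.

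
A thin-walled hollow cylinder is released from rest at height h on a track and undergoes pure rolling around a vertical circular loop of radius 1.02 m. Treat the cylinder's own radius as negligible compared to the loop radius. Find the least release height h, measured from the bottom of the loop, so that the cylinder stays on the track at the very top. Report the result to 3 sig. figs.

Here I = MR², so the shape factor k = I/(MR²) = 1.
At the top of the loop, the minimum-contact condition is Mg = Mv_top²/r, so v_top² = gr.
With ω = v/R, the kinetic energy at speed v is ½(1+k)Mv² = Mv².
Energy conservation from release (height h) to the top (height 2r): Mgh = Mg(2r) + M·gr.
Thus h_min = 2r + (1+k)r/2 = r(2 + 2/2) = 1.02 × 3 ≈ 3.06 m.

h_min ≈ 3.06 m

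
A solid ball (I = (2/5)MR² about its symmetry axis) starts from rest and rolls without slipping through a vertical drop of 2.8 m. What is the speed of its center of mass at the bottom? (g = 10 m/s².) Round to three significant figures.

v ≈ 6.32 m/s

With I = (2/5)MR², the ratio k = I/(MR²) is 0.4.
Since it rolls without slipping, ω = v/R and KE = ½Mv² + ½Iω² = ½(1+k)Mv² = (7/10)Mv².
Setting Mgh = (7/10)Mv² gives v = √(2gh/(1+k)) = √(2·10·2.8/1.4) ≈ 6.32 m/s.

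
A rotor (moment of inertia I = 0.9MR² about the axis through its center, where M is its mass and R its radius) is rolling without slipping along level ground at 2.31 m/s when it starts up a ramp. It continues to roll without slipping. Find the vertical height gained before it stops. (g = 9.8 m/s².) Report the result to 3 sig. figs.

For this body I = 0.9MR², i.e. k = I/(MR²) = 0.9.
Since it rolls without slipping, ω = v/R and KE = ½Mv² + ½Iω² = ½(1+k)Mv² = (19/20)Mv².
At the top the kinetic energy is zero, so (19/20)Mv₀² = Mgh.
Thus h = (1+k)v₀²/(2g) = 1.9 × 2.31² / (2 × 9.8) ≈ 0.517 m.

h ≈ 0.517 m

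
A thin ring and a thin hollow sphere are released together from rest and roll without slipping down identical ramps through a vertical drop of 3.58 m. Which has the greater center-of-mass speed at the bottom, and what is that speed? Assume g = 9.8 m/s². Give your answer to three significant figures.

the thin hollow sphere, at v ≈ 6.49 m/s

For rolling without slipping, Mgh = ½(1+k)Mv² where k = I/(MR²), so v = √(2gh/(1+k)).
Thin ring: k = 1, giving v = √(2×9.8×3.58/2) = 5.923 m/s.
Thin hollow sphere: k = 2/3, giving v = √(2×9.8×3.58/1.667) = 6.489 m/s.
The smaller k wins: the thin hollow sphere, at ≈ 6.49 m/s.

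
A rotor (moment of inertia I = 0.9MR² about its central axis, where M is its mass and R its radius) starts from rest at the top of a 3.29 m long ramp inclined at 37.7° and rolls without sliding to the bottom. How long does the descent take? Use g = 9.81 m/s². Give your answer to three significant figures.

t ≈ 1.44 s

Here I = 0.9MR², so the shape factor k = I/(MR²) = 0.9.
Newton's second law down the slope: Mg sinθ − f = Ma. The torque equation fR = Iα (with α = a/R) gives f = kMa.
Hence a = g sinθ/(1+k) = 9.81×sin37.7°/1.9 = 3.157 m/s².
With constant a from rest, t = √(2L/a) = √(2·3.29/3.157) ≈ 1.44 s.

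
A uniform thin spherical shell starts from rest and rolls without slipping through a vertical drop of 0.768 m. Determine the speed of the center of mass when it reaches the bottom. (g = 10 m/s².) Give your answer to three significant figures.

v ≈ 3.04 m/s

The moment of inertia is (2/3)MR², giving k ≡ I/(MR²) = 2/3.
Pure rolling means v = ωR; then KE = ½Mv² + ½I(v/R)² = ½(1+k)Mv² = (5/6)Mv².
Setting Mgh = (5/6)Mv² gives v = √(2gh/(1+k)) = √(2·10·0.768/1.667) ≈ 3.04 m/s.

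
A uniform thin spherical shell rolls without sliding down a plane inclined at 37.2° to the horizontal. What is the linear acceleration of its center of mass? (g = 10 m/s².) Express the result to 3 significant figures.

a ≈ 3.63 m/s²

For this body I = (2/3)MR², i.e. k = I/(MR²) = 2/3.
Translational: Mg sinθ − f = Ma. Rotational about the CM: fR = Iα = kMRa, so f = kMa.
Eliminating f: Mg sinθ = (1+k)Ma, so a = g sinθ/(1+k) = 10 × sin37.2° / 1.667 ≈ 3.63 m/s².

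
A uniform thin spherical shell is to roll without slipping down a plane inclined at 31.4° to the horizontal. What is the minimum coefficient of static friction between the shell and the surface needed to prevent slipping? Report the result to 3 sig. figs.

With I = (2/3)MR², the ratio k = I/(MR²) is 2/3.
Along the incline Mg sinθ − f = Ma, and torque about the center fR = Iα = kMR²(a/R) gives f = kMa.
These give a = g sinθ/(1+k) and the required friction f = kMg sinθ/(1+k).
With N = Mg cosθ, the no-slip condition f ≤ μN gives μ_min = f/N = k tanθ/(1+k).
μ_min = (2/3) × tan31.4° / 1.667 ≈ 0.244.

μ_min ≈ 0.244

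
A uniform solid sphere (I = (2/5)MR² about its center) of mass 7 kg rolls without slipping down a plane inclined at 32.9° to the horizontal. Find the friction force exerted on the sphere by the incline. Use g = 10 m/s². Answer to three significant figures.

f ≈ 10.9 N

The moment of inertia is (2/5)MR², giving k ≡ I/(MR²) = 0.4.
Along the incline Mg sinθ − f = Ma, and torque about the center fR = Iα = kMR²(a/R) gives f = kMa.
Combining, a = g sinθ/(1+k) and f = kMa = kMg sinθ/(1+k).
f = 0.4 × 7 × 10 × sin32.9° / 1.4 ≈ 10.9 N.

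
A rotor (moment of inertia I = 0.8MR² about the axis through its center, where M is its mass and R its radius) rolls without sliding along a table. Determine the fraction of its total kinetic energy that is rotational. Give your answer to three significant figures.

fraction ≈ 0.444

With I = 0.8MR², the ratio k = I/(MR²) is 0.8.
With ω = v/R, KE_trans = ½Mv² and KE_rot = ½Iω² = ½kMv², so KE_total = ½(1+k)Mv².
The rotational fraction is therefore k/(1+k) = 0.8/1.8 ≈ 0.444.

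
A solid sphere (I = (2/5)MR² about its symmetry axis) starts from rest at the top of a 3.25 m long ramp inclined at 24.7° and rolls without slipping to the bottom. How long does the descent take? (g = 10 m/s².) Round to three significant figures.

The moment of inertia is (2/5)MR², giving k ≡ I/(MR²) = 0.4.
Newton's second law down the slope: Mg sinθ − f = Ma. The torque equation fR = Iα (with α = a/R) gives f = kMa.
Hence a = g sinθ/(1+k) = 10×sin24.7°/1.4 = 2.985 m/s².
With constant a from rest, t = √(2L/a) = √(2·3.25/2.985) ≈ 1.48 s.

t ≈ 1.48 s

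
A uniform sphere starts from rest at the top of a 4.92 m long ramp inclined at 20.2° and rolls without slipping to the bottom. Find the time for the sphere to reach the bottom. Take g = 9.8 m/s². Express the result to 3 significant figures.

With I = (2/5)MR², the ratio k = I/(MR²) is 0.4.
Along the incline Mg sinθ − f = Ma, and torque about the center fR = Iα = kMR²(a/R) gives f = kMa.
Hence a = g sinθ/(1+k) = 9.8×sin20.2°/1.4 = 2.417 m/s².
With constant a from rest, t = √(2L/a) = √(2·4.92/2.417) ≈ 2.02 s.

t ≈ 2.02 s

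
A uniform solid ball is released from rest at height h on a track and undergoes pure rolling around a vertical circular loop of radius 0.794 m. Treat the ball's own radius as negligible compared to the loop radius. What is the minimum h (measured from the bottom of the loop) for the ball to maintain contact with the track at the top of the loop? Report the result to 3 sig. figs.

h_min ≈ 2.14 m

Here I = (2/5)MR², so the shape factor k = I/(MR²) = 0.4.
At the top, contact is just lost when gravity alone supplies the centripetal force: Mg = Mv_top²/r, i.e. v_top² = gr.
With ω = v/R, the kinetic energy at speed v is ½(1+k)Mv² = (7/10)Mv².
Energy conservation from release (height h) to the top (height 2r): Mgh = Mg(2r) + (7/10)M·gr.
Thus h_min = 2r + (1+k)r/2 = r(2 + 1.4/2) = 0.794 × 2.7 ≈ 2.14 m.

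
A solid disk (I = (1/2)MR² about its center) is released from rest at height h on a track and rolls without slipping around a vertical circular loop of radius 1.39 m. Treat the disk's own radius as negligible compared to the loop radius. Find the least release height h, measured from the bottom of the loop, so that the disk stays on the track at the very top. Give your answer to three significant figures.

h_min ≈ 3.82 m

The moment of inertia is (1/2)MR², giving k ≡ I/(MR²) = 0.5.
At the top of the loop, the minimum-contact condition is Mg = Mv_top²/r, so v_top² = gr.
With ω = v/R, the kinetic energy at speed v is ½(1+k)Mv² = (3/4)Mv².
Energy conservation from release (height h) to the top (height 2r): Mgh = Mg(2r) + (3/4)M·gr.
Thus h_min = 2r + (1+k)r/2 = r(2 + 1.5/2) = 1.39 × 2.75 ≈ 3.82 m.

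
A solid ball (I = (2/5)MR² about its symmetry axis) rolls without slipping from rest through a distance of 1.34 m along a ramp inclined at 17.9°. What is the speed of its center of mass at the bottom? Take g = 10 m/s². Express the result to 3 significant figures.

For this body I = (2/5)MR², i.e. k = I/(MR²) = 0.4.
The rolling condition ω = v/R makes the rotational term ½I(v/R)² = ½kMv², so KE_total = ½(1+k)Mv² = (7/10)Mv².
The vertical drop is h = L sinθ = 1.34 × sin17.9° = 0.4119 m.
Setting Mgh = (7/10)Mv² gives v = √(2gh/(1+k)) = √(2·10·0.4119/1.4) ≈ 2.43 m/s.

v ≈ 2.43 m/s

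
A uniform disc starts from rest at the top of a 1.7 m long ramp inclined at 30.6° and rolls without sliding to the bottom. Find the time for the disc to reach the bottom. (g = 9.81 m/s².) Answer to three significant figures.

t ≈ 1.01 s

With I = (1/2)MR², the ratio k = I/(MR²) is 0.5.
Translational: Mg sinθ − f = Ma. Rotational about the CM: fR = Iα = kMRa, so f = kMa.
Hence a = g sinθ/(1+k) = 9.81×sin30.6°/1.5 = 3.329 m/s².
Starting from rest, L = ½at², so t = √(2L/a) = √(2×1.7/3.329) ≈ 1.01 s.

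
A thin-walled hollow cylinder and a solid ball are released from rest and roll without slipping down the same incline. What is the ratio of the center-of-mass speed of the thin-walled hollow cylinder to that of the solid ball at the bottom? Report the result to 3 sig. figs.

Each satisfies Mgh = ½(1+k)Mv² with k = I/(MR²), so v ∝ 1/√(1+k).
For the thin-walled hollow cylinder k = 1; for the solid ball k = 0.4.
v₁/v₂ = √((1+k₂)/(1+k₁)) = √(1.4/2) ≈ 0.837.

v_ratio ≈ 0.837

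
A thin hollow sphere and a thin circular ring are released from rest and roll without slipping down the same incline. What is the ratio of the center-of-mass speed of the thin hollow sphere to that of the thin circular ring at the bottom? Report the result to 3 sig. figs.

Each satisfies Mgh = ½(1+k)Mv² with k = I/(MR²), so v ∝ 1/√(1+k).
For the thin hollow sphere k = 2/3; for the thin circular ring k = 1.
v₁/v₂ = √((1+k₂)/(1+k₁)) = √(2/1.667) ≈ 1.10.

v_ratio ≈ 1.10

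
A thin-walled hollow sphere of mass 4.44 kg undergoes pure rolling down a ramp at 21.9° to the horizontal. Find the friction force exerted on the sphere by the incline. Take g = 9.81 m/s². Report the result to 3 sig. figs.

f ≈ 6.50 N

For this body I = (2/3)MR², i.e. k = I/(MR²) = 2/3.
Newton's second law down the slope: Mg sinθ − f = Ma. The torque equation fR = Iα (with α = a/R) gives f = kMa.
Combining, a = g sinθ/(1+k) and f = kMa = kMg sinθ/(1+k).
f = (2/3) × 4.44 × 9.81 × sin21.9° / 1.667 ≈ 6.50 N.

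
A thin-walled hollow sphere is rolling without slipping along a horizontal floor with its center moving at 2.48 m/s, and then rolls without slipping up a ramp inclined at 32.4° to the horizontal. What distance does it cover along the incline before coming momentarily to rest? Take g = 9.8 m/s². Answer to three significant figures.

d ≈ 0.976 m

Here I = (2/3)MR², so the shape factor k = I/(MR²) = 2/3.
Pure rolling means v = ωR; then KE = ½Mv² + ½I(v/R)² = ½(1+k)Mv² = (5/6)Mv².
Setting this equal to Mgh gives the vertical rise h = (1+k)v₀²/(2g) = 1.667×2.48²/(2×9.8) = 0.523 m.
Along the incline, d = h/sinθ = 0.523/sin32.4° ≈ 0.976 m.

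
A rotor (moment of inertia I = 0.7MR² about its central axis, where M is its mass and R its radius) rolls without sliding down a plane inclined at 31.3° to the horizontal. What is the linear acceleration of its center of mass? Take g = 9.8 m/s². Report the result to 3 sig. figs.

With I = 0.7MR², the ratio k = I/(MR²) is 0.7.
Translational: Mg sinθ − f = Ma. Rotational about the CM: fR = Iα = kMRa, so f = kMa.
Eliminating f: Mg sinθ = (1+k)Ma, so a = g sinθ/(1+k) = 9.8 × sin31.3° / 1.7 ≈ 2.99 m/s².

a ≈ 2.99 m/s²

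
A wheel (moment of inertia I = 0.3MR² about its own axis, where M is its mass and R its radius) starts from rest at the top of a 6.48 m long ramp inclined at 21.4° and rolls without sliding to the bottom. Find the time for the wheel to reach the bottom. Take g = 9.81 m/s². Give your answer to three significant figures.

t ≈ 2.17 s

For this body I = 0.3MR², i.e. k = I/(MR²) = 0.3.
Newton's second law down the slope: Mg sinθ − f = Ma. The torque equation fR = Iα (with α = a/R) gives f = kMa.
Hence a = g sinθ/(1+k) = 9.81×sin21.4°/1.3 = 2.753 m/s².
With constant a from rest, t = √(2L/a) = √(2·6.48/2.753) ≈ 2.17 s.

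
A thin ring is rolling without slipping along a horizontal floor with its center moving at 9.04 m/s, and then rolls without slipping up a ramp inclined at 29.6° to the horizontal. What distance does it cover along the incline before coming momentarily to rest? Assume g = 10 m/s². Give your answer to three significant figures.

With I = MR², the ratio k = I/(MR²) is 1.
Rolling without slipping gives ω = v/R, so the total kinetic energy is ½Mv² + ½Iω² = ½(1+k)Mv² = Mv².
Setting this equal to Mgh gives the vertical rise h = (1+k)v₀²/(2g) = 2×9.04²/(2×10) = 8.172 m.
The distance along the slope is d = h/sinθ = 8.172/sin29.6° ≈ 16.5 m.

d ≈ 16.5 m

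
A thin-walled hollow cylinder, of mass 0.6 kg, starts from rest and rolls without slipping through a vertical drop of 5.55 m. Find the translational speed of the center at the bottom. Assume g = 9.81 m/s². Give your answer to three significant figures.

With I = MR², the ratio k = I/(MR²) is 1.
Rolling without slipping gives ω = v/R, so the total kinetic energy is ½Mv² + ½Iω² = ½(1+k)Mv² = Mv².
Setting Mgh = Mv² gives v = √(2gh/(1+k)) = √(2·9.81·5.55/2) ≈ 7.38 m/s.

v ≈ 7.38 m/s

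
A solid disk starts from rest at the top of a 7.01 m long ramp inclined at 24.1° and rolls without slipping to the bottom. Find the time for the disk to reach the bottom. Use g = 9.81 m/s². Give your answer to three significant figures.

t ≈ 2.29 s

Here I = (1/2)MR², so the shape factor k = I/(MR²) = 0.5.
Along the incline Mg sinθ − f = Ma, and torque about the center fR = Iα = kMR²(a/R) gives f = kMa.
Hence a = g sinθ/(1+k) = 9.81×sin24.1°/1.5 = 2.67 m/s².
With constant a from rest, t = √(2L/a) = √(2·7.01/2.67) ≈ 2.29 s.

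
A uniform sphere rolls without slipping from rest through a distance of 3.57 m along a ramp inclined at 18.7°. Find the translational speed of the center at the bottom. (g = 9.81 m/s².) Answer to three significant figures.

v ≈ 4.01 m/s

Here I = (2/5)MR², so the shape factor k = I/(MR²) = 0.4.
The rolling condition ω = v/R makes the rotational term ½I(v/R)² = ½kMv², so KE_total = ½(1+k)Mv² = (7/10)Mv².
The vertical drop is h = L sinθ = 3.57 × sin18.7° = 1.145 m.
Setting Mgh = (7/10)Mv² gives v = √(2gh/(1+k)) = √(2·9.81·1.145/1.4) ≈ 4.01 m/s.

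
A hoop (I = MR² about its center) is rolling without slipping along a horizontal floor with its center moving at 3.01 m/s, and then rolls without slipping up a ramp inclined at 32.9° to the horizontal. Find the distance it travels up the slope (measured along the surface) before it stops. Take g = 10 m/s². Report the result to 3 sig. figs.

d ≈ 1.67 m

With I = MR², the ratio k = I/(MR²) is 1.
Since it rolls without slipping, ω = v/R and KE = ½Mv² + ½Iω² = ½(1+k)Mv² = Mv².
Setting this equal to Mgh gives the vertical rise h = (1+k)v₀²/(2g) = 2×3.01²/(2×10) = 0.906 m.
Along the incline, d = h/sinθ = 0.906/sin32.9° ≈ 1.67 m.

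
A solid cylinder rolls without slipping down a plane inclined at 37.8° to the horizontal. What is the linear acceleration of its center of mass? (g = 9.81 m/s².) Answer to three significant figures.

For this body I = (1/2)MR², i.e. k = I/(MR²) = 0.5.
Translational: Mg sinθ − f = Ma. Rotational about the CM: fR = Iα = kMRa, so f = kMa.
Eliminating f: Mg sinθ = (1+k)Ma, so a = g sinθ/(1+k) = 9.81 × sin37.8° / 1.5 ≈ 4.01 m/s².

a ≈ 4.01 m/s²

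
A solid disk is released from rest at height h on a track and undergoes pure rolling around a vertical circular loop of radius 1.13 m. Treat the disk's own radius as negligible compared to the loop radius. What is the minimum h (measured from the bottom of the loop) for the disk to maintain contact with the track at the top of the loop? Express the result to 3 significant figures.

With I = (1/2)MR², the ratio k = I/(MR²) is 0.5.
At the top, contact is just lost when gravity alone supplies the centripetal force: Mg = Mv_top²/r, i.e. v_top² = gr.
With ω = v/R, the kinetic energy at speed v is ½(1+k)Mv² = (3/4)Mv².
Energy conservation from release (height h) to the top (height 2r): Mgh = Mg(2r) + (3/4)M·gr.
Thus h_min = 2r + (1+k)r/2 = r(2 + 1.5/2) = 1.13 × 2.75 ≈ 3.11 m.

h_min ≈ 3.11 m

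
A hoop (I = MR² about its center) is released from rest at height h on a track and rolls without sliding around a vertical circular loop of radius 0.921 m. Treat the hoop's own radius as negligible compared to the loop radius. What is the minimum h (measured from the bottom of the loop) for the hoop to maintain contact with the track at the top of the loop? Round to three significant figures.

For this body I = MR², i.e. k = I/(MR²) = 1.
At the top, contact is just lost when gravity alone supplies the centripetal force: Mg = Mv_top²/r, i.e. v_top² = gr.
With ω = v/R, the kinetic energy at speed v is ½(1+k)Mv² = Mv².
Energy conservation from release (height h) to the top (height 2r): Mgh = Mg(2r) + M·gr.
Thus h_min = 2r + (1+k)r/2 = r(2 + 2/2) = 0.921 × 3 ≈ 2.76 m.

h_min ≈ 2.76 m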